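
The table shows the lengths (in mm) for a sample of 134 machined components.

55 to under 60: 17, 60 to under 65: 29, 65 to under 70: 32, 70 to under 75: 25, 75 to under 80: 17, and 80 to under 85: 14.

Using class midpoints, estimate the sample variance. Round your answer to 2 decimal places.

57.37

Midpoints: 57.5, 62.5, 67.5, 72.5, 77.5, 82.5
n = 134, Σfm = 9235, mean = 68.9179
Σfm² = 644087.5
Σf(m − x̄)² = Σfm² − (Σfm)²/n = 644087.5 − 9235²/134 = 7630.5970
Sample variance = 7630.5970 / 133 = 57.3729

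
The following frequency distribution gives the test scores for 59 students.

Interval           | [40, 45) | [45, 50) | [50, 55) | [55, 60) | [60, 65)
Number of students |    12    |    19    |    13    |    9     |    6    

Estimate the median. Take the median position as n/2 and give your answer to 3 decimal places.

Cumulative frequencies: 12, 31, 44, 53, 59
n = 59; position = n/2 = 29.5.
This falls in the class [45, 50): L = 45, F = 12, f = 19, h = 5.
Median ≈ 45 + ((29.5 − 12) / 19) × 5 = 49.6053

49.605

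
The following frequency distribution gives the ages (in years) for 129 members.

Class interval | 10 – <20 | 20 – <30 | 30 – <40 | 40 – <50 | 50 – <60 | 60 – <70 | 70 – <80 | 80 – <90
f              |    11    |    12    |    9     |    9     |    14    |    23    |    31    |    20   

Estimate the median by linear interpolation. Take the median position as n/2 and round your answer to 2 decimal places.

64.13

Cumulative frequencies: 11, 23, 32, 41, 55, 78, 109, 129
n = 129; position = n/2 = 64.5.
This falls in the class 60 – <70: L = 60, F = 55, f = 23, h = 10.
Median ≈ 60 + ((64.5 − 55) / 23) × 10 = 64.1304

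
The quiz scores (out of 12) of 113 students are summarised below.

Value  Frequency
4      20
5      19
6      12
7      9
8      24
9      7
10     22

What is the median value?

Cumulative frequencies: 20, 39, 51, 60, 84, 91, 113
n = 113, so the median is the value in position (n+1)/2 = 57.
Position 57 falls at value 7.

7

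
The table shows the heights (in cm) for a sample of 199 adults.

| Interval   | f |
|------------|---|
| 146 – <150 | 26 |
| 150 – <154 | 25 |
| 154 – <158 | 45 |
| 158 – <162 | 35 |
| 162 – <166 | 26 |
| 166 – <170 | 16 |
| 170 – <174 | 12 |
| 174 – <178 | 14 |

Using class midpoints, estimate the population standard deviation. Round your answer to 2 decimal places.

Midpoints: 148, 152, 156, 160, 164, 168, 172, 176
n = 199, Σfm = 31748, mean = 159.5377
Σfm² = 5077776
Σf(m − x̄)² = Σfm² − (Σfm)²/n = 5077776 − 31748²/199 = 12773.4673
Population variance = 12773.4673 / 199 = 64.1883
Standard deviation = √64.1883 = 8.0118

8.01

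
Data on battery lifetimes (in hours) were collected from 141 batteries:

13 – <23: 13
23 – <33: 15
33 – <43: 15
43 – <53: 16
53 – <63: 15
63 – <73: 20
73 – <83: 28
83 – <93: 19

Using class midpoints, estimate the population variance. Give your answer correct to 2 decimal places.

511.55

Midpoints: 18, 28, 38, 48, 58, 68, 78, 88
n = 141, Σfm = 8078, mean = 57.2908
Σfm² = 534924
Σf(m − x̄)² = Σfm² − (Σfm)²/n = 534924 − 8078²/141 = 72129.0780
Population variance = 72129.0780 / 141 = 511.5537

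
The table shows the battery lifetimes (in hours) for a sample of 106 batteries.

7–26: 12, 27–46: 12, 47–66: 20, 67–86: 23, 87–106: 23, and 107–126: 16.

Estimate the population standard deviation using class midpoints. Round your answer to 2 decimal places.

Midpoints: 16.5, 36.5, 56.5, 76.5, 96.5, 116.5
n = 106, Σfm = 7609, mean = 71.7830
Σfm² = 649038.5
Σf(m − x̄)² = Σfm² − (Σfm)²/n = 649038.5 − 7609²/106 = 102841.5094
Population variance = 102841.5094 / 106 = 970.2029
Standard deviation = √970.2029 = 31.1481

31.15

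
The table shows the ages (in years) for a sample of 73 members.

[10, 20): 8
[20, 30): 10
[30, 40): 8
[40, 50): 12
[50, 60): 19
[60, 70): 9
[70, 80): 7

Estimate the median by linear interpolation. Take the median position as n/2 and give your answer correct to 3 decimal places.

48.750

Cumulative frequencies: 8, 18, 26, 38, 57, 66, 73
n = 73; position = n/2 = 36.5.
This falls in the class [40, 50): L = 40, F = 26, f = 12, h = 10.
Median ≈ 40 + ((36.5 − 26) / 12) × 10 = 48.7500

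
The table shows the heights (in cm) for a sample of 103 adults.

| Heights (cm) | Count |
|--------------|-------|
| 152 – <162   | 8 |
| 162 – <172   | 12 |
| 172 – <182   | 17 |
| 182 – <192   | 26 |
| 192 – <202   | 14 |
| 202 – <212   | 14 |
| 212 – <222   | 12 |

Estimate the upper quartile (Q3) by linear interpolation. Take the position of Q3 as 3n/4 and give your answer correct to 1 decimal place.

Cumulative frequencies: 8, 20, 37, 63, 77, 91, 103
n = 103; position = 3n/4 = 77.25.
This falls in the class 202 – <212: L = 202, F = 77, f = 14, h = 10.
Upper quartile ≈ 202 + ((77.25 − 77) / 14) × 10 = 202.1786

202.2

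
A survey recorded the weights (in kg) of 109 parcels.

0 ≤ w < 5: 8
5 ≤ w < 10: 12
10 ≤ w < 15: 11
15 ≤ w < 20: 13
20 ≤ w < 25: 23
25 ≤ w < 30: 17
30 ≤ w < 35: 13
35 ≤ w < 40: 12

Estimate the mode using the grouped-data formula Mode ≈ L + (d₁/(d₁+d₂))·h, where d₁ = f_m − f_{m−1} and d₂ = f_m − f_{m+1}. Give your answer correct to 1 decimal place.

Modal class: 20 ≤ w < 25 (highest frequency 23).
d₁ = 23 − 13 = 10, d₂ = 23 − 17 = 6
Mode ≈ 20 + (10/(10+6)) × 5 = 20 + 3.1250 = 23.1250

23.1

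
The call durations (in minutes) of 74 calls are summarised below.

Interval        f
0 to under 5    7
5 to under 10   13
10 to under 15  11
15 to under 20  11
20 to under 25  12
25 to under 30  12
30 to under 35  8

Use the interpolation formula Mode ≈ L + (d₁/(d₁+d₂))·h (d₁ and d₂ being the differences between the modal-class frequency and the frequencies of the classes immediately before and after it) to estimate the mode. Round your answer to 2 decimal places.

Modal class: 5 to under 10 (highest frequency 13).
d₁ = 13 − 7 = 6, d₂ = 13 − 11 = 2
Mode ≈ 5 + (6/(6+2)) × 5 = 5 + 3.7500 = 8.7500

8.75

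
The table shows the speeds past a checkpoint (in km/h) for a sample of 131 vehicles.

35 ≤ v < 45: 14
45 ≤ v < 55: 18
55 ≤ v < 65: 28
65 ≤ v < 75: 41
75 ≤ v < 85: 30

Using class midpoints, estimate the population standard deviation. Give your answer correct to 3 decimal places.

Midpoints: 40, 50, 60, 70, 80
n = 131, Σfm = 8410, mean = 64.1985
Σfm² = 561100
Σf(m − x̄)² = Σfm² − (Σfm)²/n = 561100 − 8410²/131 = 21190.8397
Population variance = 21190.8397 / 131 = 161.7621
Standard deviation = √161.7621 = 12.7186

12.719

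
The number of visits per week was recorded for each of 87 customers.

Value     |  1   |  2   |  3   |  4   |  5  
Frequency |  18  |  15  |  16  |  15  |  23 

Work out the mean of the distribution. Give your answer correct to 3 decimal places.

Values: 1, 2, 3, 4, 5
Σfx = 18×1 + 15×2 + 16×3 + 15×4 + 23×5 = 271
n = Σf = 87
Mean = 271 / 87 = 3.1149

3.115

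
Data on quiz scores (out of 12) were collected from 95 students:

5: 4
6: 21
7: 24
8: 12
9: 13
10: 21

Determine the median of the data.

Cumulative frequencies: 4, 25, 49, 61, 74, 95
n = 95, so the median is the value in position (n+1)/2 = 48.
Position 48 falls at value 7.

7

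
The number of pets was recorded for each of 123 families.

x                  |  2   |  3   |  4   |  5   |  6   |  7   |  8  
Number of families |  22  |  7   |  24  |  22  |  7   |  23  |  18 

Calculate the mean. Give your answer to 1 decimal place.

Values: 2, 3, 4, 5, 6, 7, 8
Σfx = 22×2 + 7×3 + 24×4 + 22×5 + 7×6 + 23×7 + 18×8 = 618
n = Σf = 123
Mean = 618 / 123 = 5.0244

5.0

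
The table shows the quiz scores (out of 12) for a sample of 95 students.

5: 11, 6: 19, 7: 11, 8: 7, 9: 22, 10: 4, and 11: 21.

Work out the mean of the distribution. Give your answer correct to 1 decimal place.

Values: 5, 6, 7, 8, 9, 10, 11
Σfx = 11×5 + 19×6 + 11×7 + 7×8 + 22×9 + 4×10 + 21×11 = 771
n = Σf = 95
Mean = 771 / 95 = 8.1158

8.1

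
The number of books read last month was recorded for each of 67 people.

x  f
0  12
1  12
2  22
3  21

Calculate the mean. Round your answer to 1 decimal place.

1.8

Values: 0, 1, 2, 3
Σfx = 12×0 + 12×1 + 22×2 + 21×3 = 119
n = Σf = 67
Mean = 119 / 67 = 1.7761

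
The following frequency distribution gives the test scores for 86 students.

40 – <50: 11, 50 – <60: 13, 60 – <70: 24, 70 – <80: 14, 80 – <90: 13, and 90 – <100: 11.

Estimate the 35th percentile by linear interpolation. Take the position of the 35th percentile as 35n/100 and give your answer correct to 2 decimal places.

62.54

Cumulative frequencies: 11, 24, 48, 62, 75, 86
n = 86; position = 35n/100 = 30.1.
This falls in the class 60 – <70: L = 60, F = 24, f = 24, h = 10.
35th percentile ≈ 60 + ((30.1 − 24) / 24) × 10 = 62.5417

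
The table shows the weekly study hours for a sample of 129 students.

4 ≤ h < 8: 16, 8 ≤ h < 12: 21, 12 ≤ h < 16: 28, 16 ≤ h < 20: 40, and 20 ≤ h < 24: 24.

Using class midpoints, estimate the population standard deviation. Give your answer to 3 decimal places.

5.122

Midpoints: 6, 10, 14, 18, 22
n = 129, Σfm = 1946, mean = 15.0853
Σfm² = 32740
Σf(m − x̄)² = Σfm² − (Σfm)²/n = 32740 − 1946²/129 = 3384.0620
Population variance = 3384.0620 / 129 = 26.2330
Standard deviation = √26.2330 = 5.1218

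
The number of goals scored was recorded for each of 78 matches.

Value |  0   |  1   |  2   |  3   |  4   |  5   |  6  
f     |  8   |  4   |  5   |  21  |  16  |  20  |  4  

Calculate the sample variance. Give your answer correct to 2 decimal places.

Values: 0, 1, 2, 3, 4, 5, 6
n = 78, Σfx = 265, mean = 3.3974
Σfx² = 1113
Σf(x − x̄)² = Σfx² − (Σfx)²/n = 1113 − 265²/78 = 212.6795
Sample variance = 212.6795 / 77 = 2.7621

2.76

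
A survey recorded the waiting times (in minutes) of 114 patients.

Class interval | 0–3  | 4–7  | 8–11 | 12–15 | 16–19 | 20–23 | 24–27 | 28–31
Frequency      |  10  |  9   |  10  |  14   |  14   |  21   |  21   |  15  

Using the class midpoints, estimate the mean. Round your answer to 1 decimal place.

17.7

Midpoints: 1.5, 5.5, 9.5, 13.5, 17.5, 21.5, 25.5, 29.5
Σfm = 10×1.5 + 9×5.5 + 10×9.5 + 14×13.5 + 14×17.5 + 21×21.5 + 21×25.5 + 15×29.5 = 2023
n = Σf = 114
Mean = 2023 / 114 = 17.7456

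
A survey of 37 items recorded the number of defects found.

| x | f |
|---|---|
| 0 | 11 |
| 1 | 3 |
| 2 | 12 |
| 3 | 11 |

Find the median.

2

Cumulative frequencies: 11, 14, 26, 37
n = 37, so the median is the value in position (n+1)/2 = 19.
Position 19 falls at value 2.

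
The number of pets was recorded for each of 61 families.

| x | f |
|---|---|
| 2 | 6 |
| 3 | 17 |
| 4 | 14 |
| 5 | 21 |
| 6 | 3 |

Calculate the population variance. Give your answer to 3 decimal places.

Values: 2, 3, 4, 5, 6
n = 61, Σfx = 242, mean = 3.9672
Σfx² = 1034
Σf(x − x̄)² = Σfx² − (Σfx)²/n = 1034 − 242²/61 = 73.9344
Population variance = 73.9344 / 61 = 1.2120

1.212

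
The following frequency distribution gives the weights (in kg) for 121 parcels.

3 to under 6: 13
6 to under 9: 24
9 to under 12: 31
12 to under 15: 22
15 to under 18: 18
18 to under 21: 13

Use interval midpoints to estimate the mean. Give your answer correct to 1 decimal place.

11.7

Midpoints: 4.5, 7.5, 10.5, 13.5, 16.5, 19.5
Σfm = 13×4.5 + 24×7.5 + 31×10.5 + 22×13.5 + 18×16.5 + 13×19.5 = 1411.5
n = Σf = 121
Mean = 1411.5 / 121 = 11.6653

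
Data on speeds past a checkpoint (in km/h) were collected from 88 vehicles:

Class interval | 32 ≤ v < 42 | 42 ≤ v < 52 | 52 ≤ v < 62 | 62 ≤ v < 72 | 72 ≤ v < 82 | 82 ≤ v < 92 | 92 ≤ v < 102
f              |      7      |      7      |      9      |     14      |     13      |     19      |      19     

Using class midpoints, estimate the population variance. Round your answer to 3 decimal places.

356.198

Midpoints: 37, 47, 57, 67, 77, 87, 97
n = 88, Σfm = 6536, mean = 74.2727
Σfm² = 516792
Σf(m − x̄)² = Σfm² − (Σfm)²/n = 516792 − 6536²/88 = 31345.4545
Population variance = 31345.4545 / 88 = 356.1983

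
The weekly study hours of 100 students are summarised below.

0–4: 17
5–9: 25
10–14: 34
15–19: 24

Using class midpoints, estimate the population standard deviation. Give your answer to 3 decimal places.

Midpoints: 2, 7, 12, 17
n = 100, Σfm = 1025, mean = 10.2500
Σfm² = 13125
Σf(m − x̄)² = Σfm² − (Σfm)²/n = 13125 − 1025²/100 = 2618.7500
Population variance = 2618.7500 / 100 = 26.1875
Standard deviation = √26.1875 = 5.1174

5.117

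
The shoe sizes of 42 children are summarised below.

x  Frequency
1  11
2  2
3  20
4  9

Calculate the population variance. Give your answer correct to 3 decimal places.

Values: 1, 2, 3, 4
n = 42, Σfx = 111, mean = 2.6429
Σfx² = 343
Σf(x − x̄)² = Σfx² − (Σfx)²/n = 343 − 111²/42 = 49.6429
Population variance = 49.6429 / 42 = 1.1820

1.182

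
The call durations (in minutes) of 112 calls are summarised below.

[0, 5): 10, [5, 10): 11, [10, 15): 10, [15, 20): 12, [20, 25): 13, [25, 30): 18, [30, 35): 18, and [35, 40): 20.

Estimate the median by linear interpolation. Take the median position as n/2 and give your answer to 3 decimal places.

25.000

Cumulative frequencies: 10, 21, 31, 43, 56, 74, 92, 112
n = 112; position = n/2 = 56.
This falls in the class [20, 25): L = 20, F = 43, f = 13, h = 5.
Median ≈ 20 + ((56 − 43) / 13) × 5 = 25.0000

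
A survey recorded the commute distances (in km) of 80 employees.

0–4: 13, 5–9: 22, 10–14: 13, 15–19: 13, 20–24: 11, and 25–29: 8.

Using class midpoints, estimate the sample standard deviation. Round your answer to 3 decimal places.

Midpoints: 2, 7, 12, 17, 22, 27
n = 80, Σfm = 1015, mean = 12.6875
Σfm² = 17915
Σf(m − x̄)² = Σfm² − (Σfm)²/n = 17915 − 1015²/80 = 5037.1875
Sample variance = 5037.1875 / 79 = 63.7619
Standard deviation = √63.7619 = 7.9851

7.985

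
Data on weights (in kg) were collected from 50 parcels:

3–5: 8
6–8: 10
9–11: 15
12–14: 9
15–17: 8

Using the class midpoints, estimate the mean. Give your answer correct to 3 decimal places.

Midpoints: 4, 7, 10, 13, 16
Σfm = 8×4 + 10×7 + 15×10 + 9×13 + 8×16 = 497
n = Σf = 50
Mean = 497 / 50 = 9.9400

9.940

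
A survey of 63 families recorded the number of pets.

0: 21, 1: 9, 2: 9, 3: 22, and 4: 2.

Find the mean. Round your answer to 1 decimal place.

Values: 0, 1, 2, 3, 4
Σfx = 21×0 + 9×1 + 9×2 + 22×3 + 2×4 = 101
n = Σf = 63
Mean = 101 / 63 = 1.6032

1.6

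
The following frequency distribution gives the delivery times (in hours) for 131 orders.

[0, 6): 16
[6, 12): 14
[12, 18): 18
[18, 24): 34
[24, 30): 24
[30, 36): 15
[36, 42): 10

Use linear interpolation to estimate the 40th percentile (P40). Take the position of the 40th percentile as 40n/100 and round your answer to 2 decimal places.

18.78

Cumulative frequencies: 16, 30, 48, 82, 106, 121, 131
n = 131; position = 40n/100 = 52.4.
This falls in the class [18, 24): L = 18, F = 48, f = 34, h = 6.
40th percentile ≈ 18 + ((52.4 − 48) / 34) × 6 = 18.7765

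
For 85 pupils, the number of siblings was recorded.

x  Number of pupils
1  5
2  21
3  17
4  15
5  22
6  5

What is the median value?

Cumulative frequencies: 5, 26, 43, 58, 80, 85
n = 85, so the median is the value in position (n+1)/2 = 43.
Position 43 falls at value 3.

3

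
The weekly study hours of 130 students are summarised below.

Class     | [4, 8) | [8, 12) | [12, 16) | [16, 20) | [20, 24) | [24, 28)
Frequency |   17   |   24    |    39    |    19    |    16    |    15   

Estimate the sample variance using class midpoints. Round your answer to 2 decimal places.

37.07

Midpoints: 6, 10, 14, 18, 22, 26
n = 130, Σfm = 1972, mean = 15.1692
Σfm² = 34696
Σf(m − x̄)² = Σfm² − (Σfm)²/n = 34696 − 1972²/130 = 4782.2769
Sample variance = 4782.2769 / 129 = 37.0719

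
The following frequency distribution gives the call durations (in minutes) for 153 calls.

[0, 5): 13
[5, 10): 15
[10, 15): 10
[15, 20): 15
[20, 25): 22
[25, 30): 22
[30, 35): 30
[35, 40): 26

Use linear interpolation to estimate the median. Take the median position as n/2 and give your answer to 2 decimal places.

Cumulative frequencies: 13, 28, 38, 53, 75, 97, 127, 153
n = 153; position = n/2 = 76.5.
This falls in the class [25, 30): L = 25, F = 75, f = 22, h = 5.
Median ≈ 25 + ((76.5 − 75) / 22) × 5 = 25.3409

25.34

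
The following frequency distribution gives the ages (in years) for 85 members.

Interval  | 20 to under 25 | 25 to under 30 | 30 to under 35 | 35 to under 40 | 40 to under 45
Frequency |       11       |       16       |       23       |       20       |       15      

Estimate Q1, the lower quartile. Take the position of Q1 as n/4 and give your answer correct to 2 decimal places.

Cumulative frequencies: 11, 27, 50, 70, 85
n = 85; position = n/4 = 21.25.
This falls in the class 25 to under 30: L = 25, F = 11, f = 16, h = 5.
Lower quartile ≈ 25 + ((21.25 − 11) / 16) × 5 = 28.2031

28.20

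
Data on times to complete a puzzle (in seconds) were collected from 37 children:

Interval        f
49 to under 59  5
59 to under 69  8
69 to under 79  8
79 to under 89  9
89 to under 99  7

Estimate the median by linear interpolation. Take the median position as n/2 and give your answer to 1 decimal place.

75.9

Cumulative frequencies: 5, 13, 21, 30, 37
n = 37; position = n/2 = 18.5.
This falls in the class 69 to under 79: L = 69, F = 13, f = 8, h = 10.
Median ≈ 69 + ((18.5 − 13) / 8) × 10 = 75.8750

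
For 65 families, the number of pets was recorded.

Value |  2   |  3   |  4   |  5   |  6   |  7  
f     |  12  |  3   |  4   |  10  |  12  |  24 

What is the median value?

Cumulative frequencies: 12, 15, 19, 29, 41, 65
n = 65, so the median is the value in position (n+1)/2 = 33.
Position 33 falls at value 6.

6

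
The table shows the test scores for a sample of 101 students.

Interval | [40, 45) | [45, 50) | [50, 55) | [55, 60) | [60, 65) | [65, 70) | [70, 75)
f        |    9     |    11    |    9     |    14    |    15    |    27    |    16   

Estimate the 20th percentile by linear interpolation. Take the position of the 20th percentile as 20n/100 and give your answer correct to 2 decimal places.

50.11

Cumulative frequencies: 9, 20, 29, 43, 58, 85, 101
n = 101; position = 20n/100 = 20.2.
This falls in the class [50, 55): L = 50, F = 20, f = 9, h = 5.
20th percentile ≈ 50 + ((20.2 − 20) / 9) × 5 = 50.1111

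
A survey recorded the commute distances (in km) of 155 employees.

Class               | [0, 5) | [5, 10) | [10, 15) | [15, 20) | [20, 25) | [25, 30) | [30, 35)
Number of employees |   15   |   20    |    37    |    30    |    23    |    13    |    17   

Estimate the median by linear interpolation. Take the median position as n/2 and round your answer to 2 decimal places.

15.92

Cumulative frequencies: 15, 35, 72, 102, 125, 138, 155
n = 155; position = n/2 = 77.5.
This falls in the class [15, 20): L = 15, F = 72, f = 30, h = 5.
Median ≈ 15 + ((77.5 − 72) / 30) × 5 = 15.9167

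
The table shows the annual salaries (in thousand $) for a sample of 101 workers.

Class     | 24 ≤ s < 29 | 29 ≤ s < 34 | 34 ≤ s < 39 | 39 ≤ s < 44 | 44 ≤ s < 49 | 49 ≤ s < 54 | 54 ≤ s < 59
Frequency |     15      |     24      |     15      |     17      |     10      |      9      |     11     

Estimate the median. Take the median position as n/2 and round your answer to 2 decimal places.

Cumulative frequencies: 15, 39, 54, 71, 81, 90, 101
n = 101; position = n/2 = 50.5.
This falls in the class 34 ≤ s < 39: L = 34, F = 39, f = 15, h = 5.
Median ≈ 34 + ((50.5 − 39) / 15) × 5 = 37.8333

37.83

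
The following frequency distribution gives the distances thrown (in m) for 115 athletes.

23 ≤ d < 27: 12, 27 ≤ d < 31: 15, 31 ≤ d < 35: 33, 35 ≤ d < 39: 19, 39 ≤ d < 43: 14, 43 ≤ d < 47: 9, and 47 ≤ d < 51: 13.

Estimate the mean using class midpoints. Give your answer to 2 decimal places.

36.03

Midpoints: 25, 29, 33, 37, 41, 45, 49
Σfm = 12×25 + 15×29 + 33×33 + 19×37 + 14×41 + 9×45 + 13×49 = 4143
n = Σf = 115
Mean = 4143 / 115 = 36.0261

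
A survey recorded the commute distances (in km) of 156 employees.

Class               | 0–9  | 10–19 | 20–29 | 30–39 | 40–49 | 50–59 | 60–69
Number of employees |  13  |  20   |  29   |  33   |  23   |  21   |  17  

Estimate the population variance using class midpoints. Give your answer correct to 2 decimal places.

311.28

Midpoints: 4.5, 14.5, 24.5, 34.5, 44.5, 54.5, 64.5
n = 156, Σfm = 5462, mean = 35.0128
Σfm² = 239799
Σf(m − x̄)² = Σfm² − (Σfm)²/n = 239799 − 5462²/156 = 48558.9744
Population variance = 48558.9744 / 156 = 311.2755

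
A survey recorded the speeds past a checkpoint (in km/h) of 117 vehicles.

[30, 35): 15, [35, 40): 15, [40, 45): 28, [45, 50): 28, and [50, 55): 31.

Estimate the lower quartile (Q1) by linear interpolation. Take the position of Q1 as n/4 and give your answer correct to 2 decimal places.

Cumulative frequencies: 15, 30, 58, 86, 117
n = 117; position = n/4 = 29.25.
This falls in the class [35, 40): L = 35, F = 15, f = 15, h = 5.
Lower quartile ≈ 35 + ((29.25 − 15) / 15) × 5 = 39.7500

39.75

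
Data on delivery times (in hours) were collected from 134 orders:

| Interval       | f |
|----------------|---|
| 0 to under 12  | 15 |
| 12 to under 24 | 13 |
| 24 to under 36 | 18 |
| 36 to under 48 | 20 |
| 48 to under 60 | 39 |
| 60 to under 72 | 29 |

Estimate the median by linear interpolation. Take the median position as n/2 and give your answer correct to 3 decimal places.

48.308

Cumulative frequencies: 15, 28, 46, 66, 105, 134
n = 134; position = n/2 = 67.
This falls in the class 48 to under 60: L = 48, F = 66, f = 39, h = 12.
Median ≈ 48 + ((67 − 66) / 39) × 12 = 48.3077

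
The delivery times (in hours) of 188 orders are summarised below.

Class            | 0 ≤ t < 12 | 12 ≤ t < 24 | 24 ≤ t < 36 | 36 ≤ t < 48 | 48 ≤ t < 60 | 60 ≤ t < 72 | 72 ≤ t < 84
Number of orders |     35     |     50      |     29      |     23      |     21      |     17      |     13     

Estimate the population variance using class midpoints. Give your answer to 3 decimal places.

Midpoints: 6, 18, 30, 42, 54, 66, 78
n = 188, Σfm = 6216, mean = 33.0638
Σfm² = 298512
Σf(m − x̄)² = Σfm² − (Σfm)²/n = 298512 − 6216²/188 = 92987.2340
Population variance = 92987.2340 / 188 = 494.6129

494.613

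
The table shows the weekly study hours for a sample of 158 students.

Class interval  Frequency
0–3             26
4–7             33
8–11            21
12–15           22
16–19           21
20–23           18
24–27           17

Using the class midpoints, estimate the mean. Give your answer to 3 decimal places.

12.057

Midpoints: 1.5, 5.5, 9.5, 13.5, 17.5, 21.5, 25.5
Σfm = 26×1.5 + 33×5.5 + 21×9.5 + 22×13.5 + 21×17.5 + 18×21.5 + 17×25.5 = 1905
n = Σf = 158
Mean = 1905 / 158 = 12.0570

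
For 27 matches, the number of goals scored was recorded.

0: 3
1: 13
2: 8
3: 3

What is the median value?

Cumulative frequencies: 3, 16, 24, 27
n = 27, so the median is the value in position (n+1)/2 = 14.
Position 14 falls at value 1.

1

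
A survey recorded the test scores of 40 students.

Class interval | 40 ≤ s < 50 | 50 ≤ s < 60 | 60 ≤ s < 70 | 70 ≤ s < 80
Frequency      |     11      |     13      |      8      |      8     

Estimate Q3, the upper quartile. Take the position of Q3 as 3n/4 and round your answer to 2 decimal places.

67.50

Cumulative frequencies: 11, 24, 32, 40
n = 40; position = 3n/4 = 30.
This falls in the class 60 ≤ s < 70: L = 60, F = 24, f = 8, h = 10.
Upper quartile ≈ 60 + ((30 − 24) / 8) × 10 = 67.5000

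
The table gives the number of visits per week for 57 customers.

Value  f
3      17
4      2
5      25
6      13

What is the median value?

Cumulative frequencies: 17, 19, 44, 57
n = 57, so the median is the value in position (n+1)/2 = 29.
Position 29 falls at value 5.

5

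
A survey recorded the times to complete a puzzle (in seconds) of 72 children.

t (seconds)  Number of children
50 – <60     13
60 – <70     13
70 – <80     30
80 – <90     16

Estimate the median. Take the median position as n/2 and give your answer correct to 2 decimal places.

73.33

Cumulative frequencies: 13, 26, 56, 72
n = 72; position = n/2 = 36.
This falls in the class 70 – <80: L = 70, F = 26, f = 30, h = 10.
Median ≈ 70 + ((36 − 26) / 30) × 10 = 73.3333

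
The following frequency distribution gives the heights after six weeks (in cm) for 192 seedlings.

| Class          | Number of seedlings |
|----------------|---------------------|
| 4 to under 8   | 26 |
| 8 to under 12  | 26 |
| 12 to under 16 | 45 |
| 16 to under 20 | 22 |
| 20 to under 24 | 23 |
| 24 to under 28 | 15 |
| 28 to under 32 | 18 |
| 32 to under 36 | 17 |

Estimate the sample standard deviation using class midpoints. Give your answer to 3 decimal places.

Midpoints: 6, 10, 14, 18, 22, 26, 30, 34
n = 192, Σfm = 3456, mean = 18.0000
Σfm² = 76608
Σf(m − x̄)² = Σfm² − (Σfm)²/n = 76608 − 3456²/192 = 14400.0000
Sample variance = 14400.0000 / 191 = 75.3927
Standard deviation = √75.3927 = 8.6829

8.683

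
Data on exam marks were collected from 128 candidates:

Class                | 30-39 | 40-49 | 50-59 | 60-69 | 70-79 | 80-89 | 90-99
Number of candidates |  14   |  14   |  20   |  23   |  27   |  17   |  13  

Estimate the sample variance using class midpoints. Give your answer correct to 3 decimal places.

325.369

Midpoints: 34.5, 44.5, 54.5, 64.5, 74.5, 84.5, 94.5
n = 128, Σfm = 8356, mean = 65.2812
Σfm² = 586812
Σf(m − x̄)² = Σfm² − (Σfm)²/n = 586812 − 8356²/128 = 41321.8750
Sample variance = 41321.8750 / 127 = 325.3691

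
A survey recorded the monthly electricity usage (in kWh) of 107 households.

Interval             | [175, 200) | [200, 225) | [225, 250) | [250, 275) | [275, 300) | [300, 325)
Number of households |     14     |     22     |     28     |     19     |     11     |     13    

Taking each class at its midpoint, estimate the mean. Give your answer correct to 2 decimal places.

244.51

Midpoints: 187.5, 212.5, 237.5, 262.5, 287.5, 312.5
Σfm = 14×187.5 + 22×212.5 + 28×237.5 + 19×262.5 + 11×287.5 + 13×312.5 = 26162.5
n = Σf = 107
Mean = 26162.5 / 107 = 244.5093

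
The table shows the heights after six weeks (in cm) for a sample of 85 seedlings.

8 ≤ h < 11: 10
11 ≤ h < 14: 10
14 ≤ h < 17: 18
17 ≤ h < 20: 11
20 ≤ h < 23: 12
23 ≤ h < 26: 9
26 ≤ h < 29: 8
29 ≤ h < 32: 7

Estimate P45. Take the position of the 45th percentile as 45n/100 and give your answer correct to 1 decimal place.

17.1

Cumulative frequencies: 10, 20, 38, 49, 61, 70, 78, 85
n = 85; position = 45n/100 = 38.25.
This falls in the class 17 ≤ h < 20: L = 17, F = 38, f = 11, h = 3.
45th percentile ≈ 17 + ((38.25 − 38) / 11) × 3 = 17.0682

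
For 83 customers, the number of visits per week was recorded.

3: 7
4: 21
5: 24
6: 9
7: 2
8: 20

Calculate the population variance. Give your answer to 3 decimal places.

2.754

Values: 3, 4, 5, 6, 7, 8
n = 83, Σfx = 453, mean = 5.4578
Σfx² = 2701
Σf(x − x̄)² = Σfx² − (Σfx)²/n = 2701 − 453²/83 = 228.6024
Population variance = 228.6024 / 83 = 2.7542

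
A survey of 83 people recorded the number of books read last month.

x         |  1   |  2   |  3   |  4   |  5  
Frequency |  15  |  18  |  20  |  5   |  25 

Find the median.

3

Cumulative frequencies: 15, 33, 53, 58, 83
n = 83, so the median is the value in position (n+1)/2 = 42.
Position 42 falls at value 3.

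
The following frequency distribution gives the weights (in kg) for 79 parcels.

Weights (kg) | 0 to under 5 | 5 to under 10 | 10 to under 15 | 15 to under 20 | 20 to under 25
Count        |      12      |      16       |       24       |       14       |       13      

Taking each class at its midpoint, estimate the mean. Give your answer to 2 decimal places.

12.50

Midpoints: 2.5, 7.5, 12.5, 17.5, 22.5
Σfm = 12×2.5 + 16×7.5 + 24×12.5 + 14×17.5 + 13×22.5 = 987.5
n = Σf = 79
Mean = 987.5 / 79 = 12.5000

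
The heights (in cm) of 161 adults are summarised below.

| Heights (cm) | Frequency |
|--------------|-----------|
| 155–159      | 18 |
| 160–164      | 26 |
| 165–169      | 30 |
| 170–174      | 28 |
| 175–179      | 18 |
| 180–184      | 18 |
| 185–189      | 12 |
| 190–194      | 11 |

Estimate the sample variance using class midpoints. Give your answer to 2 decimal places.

104.68

Midpoints: 157, 162, 167, 172, 177, 182, 187, 192
n = 161, Σfm = 27682, mean = 171.9379
Σfm² = 4776334
Σf(m − x̄)² = Σfm² − (Σfm)²/n = 4776334 − 27682²/161 = 16749.3789
Sample variance = 16749.3789 / 160 = 104.6836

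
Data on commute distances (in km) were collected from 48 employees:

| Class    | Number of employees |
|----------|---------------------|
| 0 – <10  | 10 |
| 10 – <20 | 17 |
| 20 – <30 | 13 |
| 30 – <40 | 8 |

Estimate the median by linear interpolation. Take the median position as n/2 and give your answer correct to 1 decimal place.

18.2

Cumulative frequencies: 10, 27, 40, 48
n = 48; position = n/2 = 24.
This falls in the class 10 – <20: L = 10, F = 10, f = 17, h = 10.
Median ≈ 10 + ((24 − 10) / 17) × 10 = 18.2353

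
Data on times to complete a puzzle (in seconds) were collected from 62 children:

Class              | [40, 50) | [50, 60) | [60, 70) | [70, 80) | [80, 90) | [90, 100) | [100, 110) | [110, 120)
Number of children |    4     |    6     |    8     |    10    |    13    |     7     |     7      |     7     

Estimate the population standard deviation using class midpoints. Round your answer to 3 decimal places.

20.192

Midpoints: 45, 55, 65, 75, 85, 95, 105, 115
n = 62, Σfm = 5090, mean = 82.0968
Σfm² = 443150
Σf(m − x̄)² = Σfm² − (Σfm)²/n = 443150 − 5090²/62 = 25277.4194
Population variance = 25277.4194 / 62 = 407.7003
Standard deviation = √407.7003 = 20.1916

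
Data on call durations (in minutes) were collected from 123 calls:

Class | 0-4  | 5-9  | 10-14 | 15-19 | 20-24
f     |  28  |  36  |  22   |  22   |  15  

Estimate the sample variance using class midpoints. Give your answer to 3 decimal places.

44.466

Midpoints: 2, 7, 12, 17, 22
n = 123, Σfm = 1276, mean = 10.3740
Σfm² = 18662
Σf(m − x̄)² = Σfm² − (Σfm)²/n = 18662 − 1276²/123 = 5424.7967
Sample variance = 5424.7967 / 122 = 44.4655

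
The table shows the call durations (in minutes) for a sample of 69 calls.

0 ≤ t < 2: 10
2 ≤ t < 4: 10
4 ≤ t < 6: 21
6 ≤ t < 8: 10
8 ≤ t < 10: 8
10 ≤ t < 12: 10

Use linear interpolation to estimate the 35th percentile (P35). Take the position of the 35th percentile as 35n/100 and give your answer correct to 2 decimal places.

4.40

Cumulative frequencies: 10, 20, 41, 51, 59, 69
n = 69; position = 35n/100 = 24.15.
This falls in the class 4 ≤ t < 6: L = 4, F = 20, f = 21, h = 2.
35th percentile ≈ 4 + ((24.15 − 20) / 21) × 2 = 4.3952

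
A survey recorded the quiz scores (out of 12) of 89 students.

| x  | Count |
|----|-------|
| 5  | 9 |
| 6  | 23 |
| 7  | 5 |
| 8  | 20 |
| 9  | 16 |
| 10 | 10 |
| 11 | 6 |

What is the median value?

Cumulative frequencies: 9, 32, 37, 57, 73, 83, 89
n = 89, so the median is the value in position (n+1)/2 = 45.
Position 45 falls at value 8.

8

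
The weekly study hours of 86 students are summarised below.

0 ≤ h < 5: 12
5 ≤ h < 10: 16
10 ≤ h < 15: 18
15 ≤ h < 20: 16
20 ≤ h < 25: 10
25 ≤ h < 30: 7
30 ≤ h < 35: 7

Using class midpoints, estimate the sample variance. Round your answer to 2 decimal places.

79.84

Midpoints: 2.5, 7.5, 12.5, 17.5, 22.5, 27.5, 32.5
n = 86, Σfm = 1300, mean = 15.1163
Σfm² = 26437.5
Σf(m − x̄)² = Σfm² − (Σfm)²/n = 26437.5 − 1300²/86 = 6786.3372
Sample variance = 6786.3372 / 85 = 79.8393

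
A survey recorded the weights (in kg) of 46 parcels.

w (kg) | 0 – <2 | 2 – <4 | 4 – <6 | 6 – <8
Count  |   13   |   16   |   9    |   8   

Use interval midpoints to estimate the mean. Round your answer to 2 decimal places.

3.52

Midpoints: 1, 3, 5, 7
Σfm = 13×1 + 16×3 + 9×5 + 8×7 = 162
n = Σf = 46
Mean = 162 / 46 = 3.5217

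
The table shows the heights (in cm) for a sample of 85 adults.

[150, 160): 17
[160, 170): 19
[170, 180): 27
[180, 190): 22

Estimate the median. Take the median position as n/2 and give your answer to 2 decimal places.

172.41

Cumulative frequencies: 17, 36, 63, 85
n = 85; position = n/2 = 42.5.
This falls in the class [170, 180): L = 170, F = 36, f = 27, h = 10.
Median ≈ 170 + ((42.5 − 36) / 27) × 10 = 172.4074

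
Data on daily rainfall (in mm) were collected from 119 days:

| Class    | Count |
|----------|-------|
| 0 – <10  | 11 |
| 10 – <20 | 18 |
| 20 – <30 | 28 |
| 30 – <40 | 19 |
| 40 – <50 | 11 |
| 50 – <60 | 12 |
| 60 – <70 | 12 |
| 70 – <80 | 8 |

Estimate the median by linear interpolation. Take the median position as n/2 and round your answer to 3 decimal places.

Cumulative frequencies: 11, 29, 57, 76, 87, 99, 111, 119
n = 119; position = n/2 = 59.5.
This falls in the class 30 – <40: L = 30, F = 57, f = 19, h = 10.
Median ≈ 30 + ((59.5 − 57) / 19) × 10 = 31.3158

31.316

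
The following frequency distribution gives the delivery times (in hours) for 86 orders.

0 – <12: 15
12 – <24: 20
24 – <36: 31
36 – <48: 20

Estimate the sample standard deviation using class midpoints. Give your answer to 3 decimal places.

12.316

Midpoints: 6, 18, 30, 42
n = 86, Σfm = 2220, mean = 25.8140
Σfm² = 70200
Σf(m − x̄)² = Σfm² − (Σfm)²/n = 70200 − 2220²/86 = 12893.0233
Sample variance = 12893.0233 / 85 = 151.6826
Standard deviation = √151.6826 = 12.3160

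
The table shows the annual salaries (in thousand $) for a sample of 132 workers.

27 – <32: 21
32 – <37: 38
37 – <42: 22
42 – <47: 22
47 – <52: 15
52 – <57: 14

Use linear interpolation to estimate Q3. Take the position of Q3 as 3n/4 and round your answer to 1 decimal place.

Cumulative frequencies: 21, 59, 81, 103, 118, 132
n = 132; position = 3n/4 = 99.
This falls in the class 42 – <47: L = 42, F = 81, f = 22, h = 5.
Upper quartile ≈ 42 + ((99 − 81) / 22) × 5 = 46.0909

46.1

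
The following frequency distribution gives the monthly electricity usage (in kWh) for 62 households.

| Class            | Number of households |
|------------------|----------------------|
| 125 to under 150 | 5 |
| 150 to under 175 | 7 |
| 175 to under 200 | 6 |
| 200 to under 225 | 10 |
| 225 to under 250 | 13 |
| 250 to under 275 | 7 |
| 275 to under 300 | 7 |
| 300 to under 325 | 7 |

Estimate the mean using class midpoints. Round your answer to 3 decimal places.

Midpoints: 137.5, 162.5, 187.5, 212.5, 237.5, 262.5, 287.5, 312.5
Σfm = 5×137.5 + 7×162.5 + 6×187.5 + 10×212.5 + 13×237.5 + 7×262.5 + 7×287.5 + 7×312.5 = 14200
n = Σf = 62
Mean = 14200 / 62 = 229.0323

229.032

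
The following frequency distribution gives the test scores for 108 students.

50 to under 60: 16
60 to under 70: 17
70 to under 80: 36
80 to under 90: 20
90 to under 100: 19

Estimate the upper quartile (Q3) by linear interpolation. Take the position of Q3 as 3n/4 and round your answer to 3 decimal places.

Cumulative frequencies: 16, 33, 69, 89, 108
n = 108; position = 3n/4 = 81.
This falls in the class 80 to under 90: L = 80, F = 69, f = 20, h = 10.
Upper quartile ≈ 80 + ((81 − 69) / 20) × 10 = 86.0000

86.000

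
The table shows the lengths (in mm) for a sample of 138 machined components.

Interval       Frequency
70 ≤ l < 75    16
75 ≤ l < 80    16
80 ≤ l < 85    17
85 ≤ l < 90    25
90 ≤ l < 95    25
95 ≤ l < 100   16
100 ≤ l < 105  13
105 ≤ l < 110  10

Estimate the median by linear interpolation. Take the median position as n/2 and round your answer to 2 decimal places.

89.00

Cumulative frequencies: 16, 32, 49, 74, 99, 115, 128, 138
n = 138; position = n/2 = 69.
This falls in the class 85 ≤ l < 90: L = 85, F = 49, f = 25, h = 5.
Median ≈ 85 + ((69 − 49) / 25) × 5 = 89.0000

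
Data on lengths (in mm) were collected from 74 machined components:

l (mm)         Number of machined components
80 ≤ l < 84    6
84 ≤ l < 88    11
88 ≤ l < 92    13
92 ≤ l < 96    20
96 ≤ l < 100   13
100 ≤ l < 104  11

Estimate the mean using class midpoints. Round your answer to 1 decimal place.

Midpoints: 82, 86, 90, 94, 98, 102
Σfm = 6×82 + 11×86 + 13×90 + 20×94 + 13×98 + 11×102 = 6884
n = Σf = 74
Mean = 6884 / 74 = 93.0270

93.0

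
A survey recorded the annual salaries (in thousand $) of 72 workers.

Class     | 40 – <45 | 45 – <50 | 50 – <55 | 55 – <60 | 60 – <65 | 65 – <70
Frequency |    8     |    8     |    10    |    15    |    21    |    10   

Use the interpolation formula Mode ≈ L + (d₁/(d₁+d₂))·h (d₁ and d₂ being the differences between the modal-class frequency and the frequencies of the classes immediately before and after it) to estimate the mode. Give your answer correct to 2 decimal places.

Modal class: 60 – <65 (highest frequency 21).
d₁ = 21 − 15 = 6, d₂ = 21 − 10 = 11
Mode ≈ 60 + (6/(6+11)) × 5 = 60 + 1.7647 = 61.7647

61.76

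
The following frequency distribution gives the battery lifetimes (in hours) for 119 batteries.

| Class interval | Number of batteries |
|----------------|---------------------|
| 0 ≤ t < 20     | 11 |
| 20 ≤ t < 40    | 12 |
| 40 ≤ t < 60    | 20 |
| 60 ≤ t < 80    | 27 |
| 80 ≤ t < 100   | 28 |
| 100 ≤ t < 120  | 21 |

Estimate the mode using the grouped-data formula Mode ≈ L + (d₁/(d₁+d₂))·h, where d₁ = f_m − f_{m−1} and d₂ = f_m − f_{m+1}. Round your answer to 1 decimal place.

Modal class: 80 ≤ t < 100 (highest frequency 28).
d₁ = 28 − 27 = 1, d₂ = 28 − 21 = 7
Mode ≈ 80 + (1/(1+7)) × 20 = 80 + 2.5000 = 82.5000

82.5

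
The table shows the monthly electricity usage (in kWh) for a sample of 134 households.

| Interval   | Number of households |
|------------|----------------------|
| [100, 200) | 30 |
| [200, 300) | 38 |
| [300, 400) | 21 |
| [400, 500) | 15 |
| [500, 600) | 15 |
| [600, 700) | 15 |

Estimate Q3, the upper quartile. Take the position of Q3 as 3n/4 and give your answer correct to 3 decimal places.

476.667

Cumulative frequencies: 30, 68, 89, 104, 119, 134
n = 134; position = 3n/4 = 100.5.
This falls in the class [400, 500): L = 400, F = 89, f = 15, h = 100.
Upper quartile ≈ 400 + ((100.5 − 89) / 15) × 100 = 476.6667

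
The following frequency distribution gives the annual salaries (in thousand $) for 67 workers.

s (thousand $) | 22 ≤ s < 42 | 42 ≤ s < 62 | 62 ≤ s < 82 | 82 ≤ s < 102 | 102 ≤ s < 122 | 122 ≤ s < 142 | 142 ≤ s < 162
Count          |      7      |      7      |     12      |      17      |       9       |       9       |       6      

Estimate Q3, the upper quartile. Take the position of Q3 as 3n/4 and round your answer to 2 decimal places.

Cumulative frequencies: 7, 14, 26, 43, 52, 61, 67
n = 67; position = 3n/4 = 50.25.
This falls in the class 102 ≤ s < 122: L = 102, F = 43, f = 9, h = 20.
Upper quartile ≈ 102 + ((50.25 − 43) / 9) × 20 = 118.1111

118.11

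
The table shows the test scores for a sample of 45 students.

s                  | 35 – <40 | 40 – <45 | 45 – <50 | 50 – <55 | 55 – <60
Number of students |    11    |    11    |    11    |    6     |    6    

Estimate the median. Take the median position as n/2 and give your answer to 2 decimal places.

Cumulative frequencies: 11, 22, 33, 39, 45
n = 45; position = n/2 = 22.5.
This falls in the class 45 – <50: L = 45, F = 22, f = 11, h = 5.
Median ≈ 45 + ((22.5 − 22) / 11) × 5 = 45.2273

45.23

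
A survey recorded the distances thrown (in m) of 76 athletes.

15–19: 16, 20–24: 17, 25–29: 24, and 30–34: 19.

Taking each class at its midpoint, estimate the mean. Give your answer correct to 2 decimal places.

Midpoints: 17, 22, 27, 32
Σfm = 16×17 + 17×22 + 24×27 + 19×32 = 1902
n = Σf = 76
Mean = 1902 / 76 = 25.0263

25.03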